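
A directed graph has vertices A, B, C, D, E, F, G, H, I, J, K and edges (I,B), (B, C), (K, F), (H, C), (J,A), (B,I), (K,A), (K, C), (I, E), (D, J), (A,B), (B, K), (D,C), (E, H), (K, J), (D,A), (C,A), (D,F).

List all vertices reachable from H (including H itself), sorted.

A, B, C, E, F, H, I, J, K

Start at H.
Its neighbours: C.
Then their neighbours: A.
Then next layer: B.
Then next layer: I, K.
Then next layer: E, F, J.
Nothing further is reachable.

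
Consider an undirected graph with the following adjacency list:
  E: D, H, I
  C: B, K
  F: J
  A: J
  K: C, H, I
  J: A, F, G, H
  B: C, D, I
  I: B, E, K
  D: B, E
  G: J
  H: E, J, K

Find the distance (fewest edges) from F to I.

Distance 0: F.
Distance 1: J.
Distance 2: A, G, H.
Distance 3: E, K.
Distance 4: C, D, I — contains I.

4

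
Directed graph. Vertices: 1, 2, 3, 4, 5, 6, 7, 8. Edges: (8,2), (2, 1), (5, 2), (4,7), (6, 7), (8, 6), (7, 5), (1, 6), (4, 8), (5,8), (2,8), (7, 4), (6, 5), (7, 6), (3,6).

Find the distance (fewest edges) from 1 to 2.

Distance 0: 1.
Distance 1: 6.
Distance 2: 5, 7.
Distance 3: 2, 4, 8 — contains 2.

3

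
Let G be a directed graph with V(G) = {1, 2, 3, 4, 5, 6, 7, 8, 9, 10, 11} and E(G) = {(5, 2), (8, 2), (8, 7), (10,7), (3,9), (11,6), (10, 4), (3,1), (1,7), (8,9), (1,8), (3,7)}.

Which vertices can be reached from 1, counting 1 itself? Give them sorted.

Start at 1.
Its neighbours: 7, 8.
Then their neighbours: 2, 9.
Nothing further is reachable.

1, 2, 7, 8, 9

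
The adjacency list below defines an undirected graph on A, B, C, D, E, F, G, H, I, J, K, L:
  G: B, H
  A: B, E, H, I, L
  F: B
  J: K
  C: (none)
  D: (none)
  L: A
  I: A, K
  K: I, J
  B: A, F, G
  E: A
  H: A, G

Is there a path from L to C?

Explore from L.
Distance 1: reach A.
Distance 2: reach B, E, H, I.
Distance 3: reach F, G, K.
Distance 4: reach J.
The search is exhausted without reaching C; it lies in a different component.

No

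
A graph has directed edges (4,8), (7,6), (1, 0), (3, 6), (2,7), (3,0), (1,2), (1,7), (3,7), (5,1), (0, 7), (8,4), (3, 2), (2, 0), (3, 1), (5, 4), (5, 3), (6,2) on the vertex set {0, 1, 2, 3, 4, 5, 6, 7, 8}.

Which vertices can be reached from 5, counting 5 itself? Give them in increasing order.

Start at 5.
Its neighbours: 1, 3, 4.
Then their neighbours: 0, 2, 6, 7, 8.
Every vertex is now reached.

0, 1, 2, 3, 4, 5, 6, 7, 8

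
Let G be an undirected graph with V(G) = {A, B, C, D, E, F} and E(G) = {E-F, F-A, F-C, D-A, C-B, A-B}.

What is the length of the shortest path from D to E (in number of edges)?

Distance 0: D.
Distance 1: A.
Distance 2: B, F.
Distance 3: C, E — contains E.

3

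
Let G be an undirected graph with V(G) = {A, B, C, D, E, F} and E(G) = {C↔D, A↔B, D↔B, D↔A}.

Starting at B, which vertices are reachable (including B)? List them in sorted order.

A, B, C, D

Start at B.
Its neighbours: A, D.
Then their neighbours: C.
Nothing further is reachable.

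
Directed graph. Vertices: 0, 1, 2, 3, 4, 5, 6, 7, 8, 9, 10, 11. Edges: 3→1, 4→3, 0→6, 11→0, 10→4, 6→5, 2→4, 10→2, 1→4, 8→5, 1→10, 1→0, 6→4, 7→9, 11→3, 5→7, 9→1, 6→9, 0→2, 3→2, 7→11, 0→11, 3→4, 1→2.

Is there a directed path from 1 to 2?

Explore from 1.
Distance 1: reach 0, 2, 4, 10.
Found 2.

Yes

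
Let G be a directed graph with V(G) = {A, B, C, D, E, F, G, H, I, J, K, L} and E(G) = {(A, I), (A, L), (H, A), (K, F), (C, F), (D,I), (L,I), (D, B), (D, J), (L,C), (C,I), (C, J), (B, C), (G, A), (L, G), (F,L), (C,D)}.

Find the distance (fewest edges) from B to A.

Distance 0: B.
Distance 1: C.
Distance 2: D, F, I, J.
Distance 3: L.
Distance 4: G.
Distance 5: A — contains A.

5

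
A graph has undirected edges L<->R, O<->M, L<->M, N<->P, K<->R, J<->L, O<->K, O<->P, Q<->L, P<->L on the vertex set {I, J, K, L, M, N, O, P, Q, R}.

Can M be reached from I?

I has no edges, so nothing is reachable from it.

No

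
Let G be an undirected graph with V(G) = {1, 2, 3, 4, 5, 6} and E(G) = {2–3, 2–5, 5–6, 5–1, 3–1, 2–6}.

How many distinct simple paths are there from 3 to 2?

3–1–5–2
3–1–5–6–2
3–2

3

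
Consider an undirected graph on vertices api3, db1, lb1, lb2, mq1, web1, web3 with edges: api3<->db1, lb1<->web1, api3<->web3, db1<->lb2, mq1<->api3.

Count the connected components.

From api3: component {api3, db1, lb2, mq1, web3}.
From lb1: component {lb1, web1}.
That's 2 components.

2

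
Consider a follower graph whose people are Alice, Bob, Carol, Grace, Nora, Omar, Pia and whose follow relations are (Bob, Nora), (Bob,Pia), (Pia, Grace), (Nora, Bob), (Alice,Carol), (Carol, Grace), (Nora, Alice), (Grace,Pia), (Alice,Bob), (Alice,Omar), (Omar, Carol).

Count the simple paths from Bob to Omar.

1

Bob→Nora→Alice→Omar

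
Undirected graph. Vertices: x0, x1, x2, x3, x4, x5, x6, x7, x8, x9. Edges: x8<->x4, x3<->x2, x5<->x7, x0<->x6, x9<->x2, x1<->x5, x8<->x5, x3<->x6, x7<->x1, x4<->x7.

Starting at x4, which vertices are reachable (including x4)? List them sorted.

Start at x4.
Its neighbours: x7, x8.
Then their neighbours: x1, x5.
Nothing further is reachable.

x1, x4, x5, x7, x8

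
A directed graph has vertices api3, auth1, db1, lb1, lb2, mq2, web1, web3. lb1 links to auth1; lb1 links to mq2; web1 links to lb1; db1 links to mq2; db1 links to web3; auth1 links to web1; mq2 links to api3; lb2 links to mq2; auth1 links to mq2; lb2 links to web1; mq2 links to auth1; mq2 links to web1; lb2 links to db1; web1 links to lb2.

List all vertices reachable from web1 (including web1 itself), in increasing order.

Start at web1.
Its neighbours: lb1, lb2.
Then their neighbours: auth1, db1, mq2.
Then next layer: api3, web3.
Every vertex is now reached.

api3, auth1, db1, lb1, lb2, mq2, web1, web3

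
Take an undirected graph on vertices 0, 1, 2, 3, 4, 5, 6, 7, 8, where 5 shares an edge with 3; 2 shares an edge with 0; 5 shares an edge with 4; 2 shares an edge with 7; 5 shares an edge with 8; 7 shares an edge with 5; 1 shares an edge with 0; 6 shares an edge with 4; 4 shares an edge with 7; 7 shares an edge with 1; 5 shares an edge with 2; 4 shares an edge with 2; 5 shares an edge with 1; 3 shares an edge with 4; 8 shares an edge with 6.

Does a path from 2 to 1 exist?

Yes

Explore from 2.
Distance 1: reach 0, 4, 5, 7.
Distance 2: reach 1, 3, 6, 8.
Found 1.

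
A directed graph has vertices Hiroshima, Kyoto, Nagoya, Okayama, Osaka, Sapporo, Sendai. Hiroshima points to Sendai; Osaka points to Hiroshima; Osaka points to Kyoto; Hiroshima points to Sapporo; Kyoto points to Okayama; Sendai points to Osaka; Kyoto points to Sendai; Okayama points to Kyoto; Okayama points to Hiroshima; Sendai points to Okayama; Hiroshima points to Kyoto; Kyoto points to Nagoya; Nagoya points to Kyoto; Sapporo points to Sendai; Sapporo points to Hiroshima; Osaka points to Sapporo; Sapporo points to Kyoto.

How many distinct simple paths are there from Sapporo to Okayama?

Sapporo→Hiroshima→Kyoto→Okayama
Sapporo→Hiroshima→Kyoto→Sendai→Okayama
Sapporo→Hiroshima→Sendai→Okayama
Sapporo→Hiroshima→Sendai→Osaka→Kyoto→Okayama
Sapporo→Kyoto→Okayama
Sapporo→Kyoto→Sendai→Okayama
Sapporo→Sendai→Okayama
Sapporo→Sendai→Osaka→Hiroshima→Kyoto→Okayama
Sapporo→Sendai→Osaka→Kyoto→Okayama

9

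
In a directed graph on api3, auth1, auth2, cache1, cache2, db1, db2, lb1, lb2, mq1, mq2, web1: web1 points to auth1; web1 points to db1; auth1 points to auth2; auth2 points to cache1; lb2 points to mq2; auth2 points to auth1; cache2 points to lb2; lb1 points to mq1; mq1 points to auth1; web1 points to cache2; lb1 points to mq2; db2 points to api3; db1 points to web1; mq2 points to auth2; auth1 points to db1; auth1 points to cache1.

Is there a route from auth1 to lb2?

Explore from auth1.
Distance 1: reach auth2, cache1, db1.
Distance 2: reach web1.
Distance 3: reach cache2.
Distance 4: reach lb2.
Found lb2.

Yes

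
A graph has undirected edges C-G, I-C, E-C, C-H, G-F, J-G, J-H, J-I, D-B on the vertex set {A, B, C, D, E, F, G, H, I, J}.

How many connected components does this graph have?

From A: component {A}.
From B: component {B, D}.
From C: component {C, E, F, G, H, I, J}.
That's 3 components.

3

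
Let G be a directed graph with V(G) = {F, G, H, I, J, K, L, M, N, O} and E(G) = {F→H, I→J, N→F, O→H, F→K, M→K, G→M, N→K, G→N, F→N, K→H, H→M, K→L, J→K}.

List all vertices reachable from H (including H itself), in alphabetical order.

Start at H.
Its neighbours: M.
Then their neighbours: K.
Then next layer: L.
Nothing further is reachable.

H, K, L, M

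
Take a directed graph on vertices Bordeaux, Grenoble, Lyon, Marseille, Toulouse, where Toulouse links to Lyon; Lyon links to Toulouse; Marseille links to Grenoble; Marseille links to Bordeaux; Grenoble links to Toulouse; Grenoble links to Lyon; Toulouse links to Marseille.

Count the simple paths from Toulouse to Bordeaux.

1

Toulouse→Marseille→Bordeaux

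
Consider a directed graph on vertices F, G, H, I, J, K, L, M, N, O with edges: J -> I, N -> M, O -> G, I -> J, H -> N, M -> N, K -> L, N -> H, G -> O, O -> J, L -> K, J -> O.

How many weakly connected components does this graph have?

4

From F: component {F}.
From G: component {G, I, J, O}.
From H: component {H, M, N}.
From K: component {K, L}.
That's 4 components.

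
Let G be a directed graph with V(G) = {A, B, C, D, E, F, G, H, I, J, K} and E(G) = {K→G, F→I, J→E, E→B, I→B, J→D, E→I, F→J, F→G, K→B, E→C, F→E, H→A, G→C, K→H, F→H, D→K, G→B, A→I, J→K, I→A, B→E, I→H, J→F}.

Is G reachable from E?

Explore from E.
Distance 1: reach B, C, I.
Distance 2: reach A, H.
The search from E is exhausted; no directed path reaches G.

No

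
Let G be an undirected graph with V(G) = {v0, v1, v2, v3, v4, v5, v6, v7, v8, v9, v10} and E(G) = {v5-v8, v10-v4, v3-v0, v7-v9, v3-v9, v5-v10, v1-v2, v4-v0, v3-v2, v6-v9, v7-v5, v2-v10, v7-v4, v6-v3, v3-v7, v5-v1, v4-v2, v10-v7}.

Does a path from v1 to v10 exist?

Explore from v1.
Distance 1: reach v2, v5.
Distance 2: reach v3, v4, v7, v8, v10.
Found v10.

Yes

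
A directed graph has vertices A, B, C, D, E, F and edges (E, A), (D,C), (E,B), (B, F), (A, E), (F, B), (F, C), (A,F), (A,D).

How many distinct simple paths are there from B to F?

B→F

1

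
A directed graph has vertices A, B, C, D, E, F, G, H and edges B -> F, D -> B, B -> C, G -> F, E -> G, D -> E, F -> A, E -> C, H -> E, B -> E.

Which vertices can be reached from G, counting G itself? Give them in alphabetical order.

A, F, G

Start at G.
Its neighbours: F.
Then their neighbours: A.
Nothing further is reachable.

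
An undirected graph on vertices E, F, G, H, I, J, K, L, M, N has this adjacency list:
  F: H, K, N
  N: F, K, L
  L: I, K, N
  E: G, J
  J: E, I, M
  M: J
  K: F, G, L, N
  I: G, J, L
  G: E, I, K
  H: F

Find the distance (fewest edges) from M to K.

4

Distance 0: M.
Distance 1: J.
Distance 2: E, I.
Distance 3: G, L.
Distance 4: K, N — contains K.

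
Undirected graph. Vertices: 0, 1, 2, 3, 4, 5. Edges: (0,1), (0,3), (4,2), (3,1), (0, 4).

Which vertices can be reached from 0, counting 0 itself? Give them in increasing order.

Start at 0.
Its neighbours: 1, 3, 4.
Then their neighbours: 2.
Nothing further is reachable.

0, 1, 2, 3, 4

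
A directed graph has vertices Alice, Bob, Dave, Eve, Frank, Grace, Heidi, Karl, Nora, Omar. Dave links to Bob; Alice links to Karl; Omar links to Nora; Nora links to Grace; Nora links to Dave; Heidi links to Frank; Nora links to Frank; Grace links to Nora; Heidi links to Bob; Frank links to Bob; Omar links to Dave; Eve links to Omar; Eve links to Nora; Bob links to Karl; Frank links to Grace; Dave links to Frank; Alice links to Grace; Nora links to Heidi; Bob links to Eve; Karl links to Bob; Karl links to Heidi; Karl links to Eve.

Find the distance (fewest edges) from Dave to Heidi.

Distance 0: Dave.
Distance 1: Bob, Frank.
Distance 2: Eve, Grace, Karl.
Distance 3: Heidi, Nora, Omar — contains Heidi.

3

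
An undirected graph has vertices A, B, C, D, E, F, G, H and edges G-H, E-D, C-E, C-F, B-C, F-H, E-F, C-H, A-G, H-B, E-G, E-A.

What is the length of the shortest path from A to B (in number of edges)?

Distance 0: A.
Distance 1: E, G.
Distance 2: C, D, F, H.
Distance 3: B — contains B.

3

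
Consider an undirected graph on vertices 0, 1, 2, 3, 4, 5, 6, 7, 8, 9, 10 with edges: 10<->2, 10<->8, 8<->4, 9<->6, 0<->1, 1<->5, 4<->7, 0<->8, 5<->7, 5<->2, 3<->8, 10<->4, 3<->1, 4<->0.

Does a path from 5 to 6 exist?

No

Explore from 5.
Distance 1: reach 1, 2, 7.
Distance 2: reach 0, 3, 4, 10.
Distance 3: reach 8.
The search is exhausted without reaching 6; it lies in a different component.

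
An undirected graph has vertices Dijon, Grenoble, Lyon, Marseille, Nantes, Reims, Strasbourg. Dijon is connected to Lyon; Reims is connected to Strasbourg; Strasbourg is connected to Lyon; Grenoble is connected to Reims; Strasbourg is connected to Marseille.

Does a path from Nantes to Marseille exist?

Nantes has no edges, so nothing is reachable from it.

No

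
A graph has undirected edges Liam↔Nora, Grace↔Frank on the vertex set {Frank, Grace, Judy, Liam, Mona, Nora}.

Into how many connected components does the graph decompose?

4

From Frank: component {Frank, Grace}.
From Judy: component {Judy}.
From Liam: component {Liam, Nora}.
From Mona: component {Mona}.
That's 4 components.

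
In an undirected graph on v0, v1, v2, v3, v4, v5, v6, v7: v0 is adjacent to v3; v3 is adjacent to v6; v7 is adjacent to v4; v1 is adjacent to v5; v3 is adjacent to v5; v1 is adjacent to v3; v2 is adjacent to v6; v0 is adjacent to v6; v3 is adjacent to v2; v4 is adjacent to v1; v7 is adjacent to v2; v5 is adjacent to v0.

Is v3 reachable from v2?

Yes

Explore from v2.
Distance 1: reach v3, v6, v7.
Found v3.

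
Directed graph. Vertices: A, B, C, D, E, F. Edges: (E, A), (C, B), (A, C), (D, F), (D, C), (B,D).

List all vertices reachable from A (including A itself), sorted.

Start at A.
Its neighbours: C.
Then their neighbours: B.
Then next layer: D.
Then next layer: F.
Nothing further is reachable.

A, B, C, D, F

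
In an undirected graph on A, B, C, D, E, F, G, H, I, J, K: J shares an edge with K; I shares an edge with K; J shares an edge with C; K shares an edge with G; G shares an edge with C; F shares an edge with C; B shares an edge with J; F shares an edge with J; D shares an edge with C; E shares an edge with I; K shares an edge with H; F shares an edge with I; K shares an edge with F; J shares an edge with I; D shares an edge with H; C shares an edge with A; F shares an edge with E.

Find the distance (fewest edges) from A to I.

3

Distance 0: A.
Distance 1: C.
Distance 2: D, F, G, J.
Distance 3: B, E, H, I, K — contains I.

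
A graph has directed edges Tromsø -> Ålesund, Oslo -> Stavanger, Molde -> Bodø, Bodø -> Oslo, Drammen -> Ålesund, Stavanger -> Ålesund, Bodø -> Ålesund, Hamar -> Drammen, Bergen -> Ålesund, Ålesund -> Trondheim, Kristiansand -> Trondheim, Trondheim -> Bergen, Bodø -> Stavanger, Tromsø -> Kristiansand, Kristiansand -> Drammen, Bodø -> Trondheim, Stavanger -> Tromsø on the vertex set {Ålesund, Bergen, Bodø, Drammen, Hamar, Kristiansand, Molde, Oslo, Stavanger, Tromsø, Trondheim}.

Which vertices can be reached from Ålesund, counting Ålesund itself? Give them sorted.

Start at Ålesund.
Its neighbours: Trondheim.
Then their neighbours: Bergen.
Nothing further is reachable.

Ålesund, Bergen, Trondheim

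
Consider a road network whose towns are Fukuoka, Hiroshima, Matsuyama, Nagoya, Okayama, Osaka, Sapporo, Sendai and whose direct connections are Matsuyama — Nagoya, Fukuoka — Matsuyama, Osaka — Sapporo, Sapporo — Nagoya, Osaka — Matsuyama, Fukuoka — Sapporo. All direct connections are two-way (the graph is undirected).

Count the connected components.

From Fukuoka: component {Fukuoka, Matsuyama, Nagoya, Osaka, Sapporo}.
From Hiroshima: component {Hiroshima}.
From Okayama: component {Okayama}.
From Sendai: component {Sendai}.
That's 4 components.

4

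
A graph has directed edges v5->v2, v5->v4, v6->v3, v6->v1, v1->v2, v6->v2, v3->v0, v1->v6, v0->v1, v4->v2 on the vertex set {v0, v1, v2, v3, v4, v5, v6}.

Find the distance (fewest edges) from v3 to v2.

3

Distance 0: v3.
Distance 1: v0.
Distance 2: v1.
Distance 3: v2, v6 — contains v2.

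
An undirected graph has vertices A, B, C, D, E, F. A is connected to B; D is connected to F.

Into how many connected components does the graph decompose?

From A: component {A, B}.
From C: component {C}.
From D: component {D, F}.
From E: component {E}.
That's 4 components.

4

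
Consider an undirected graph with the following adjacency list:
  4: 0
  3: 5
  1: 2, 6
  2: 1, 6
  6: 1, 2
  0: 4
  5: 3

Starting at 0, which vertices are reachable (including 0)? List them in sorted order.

Start at 0.
Its neighbours: 4.
Nothing further is reachable.

0, 4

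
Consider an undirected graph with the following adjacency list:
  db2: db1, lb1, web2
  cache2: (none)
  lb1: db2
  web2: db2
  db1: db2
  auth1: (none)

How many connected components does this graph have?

3

From auth1: component {auth1}.
From cache2: component {cache2}.
From db1: component {db1, db2, lb1, web2}.
That's 3 components.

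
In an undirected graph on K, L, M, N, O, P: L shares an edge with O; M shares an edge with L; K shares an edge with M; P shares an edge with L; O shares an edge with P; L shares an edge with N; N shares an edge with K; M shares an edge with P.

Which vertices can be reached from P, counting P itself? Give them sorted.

Start at P.
Its neighbours: L, M, O.
Then their neighbours: K, N.
Every vertex is now reached.

K, L, M, N, O, P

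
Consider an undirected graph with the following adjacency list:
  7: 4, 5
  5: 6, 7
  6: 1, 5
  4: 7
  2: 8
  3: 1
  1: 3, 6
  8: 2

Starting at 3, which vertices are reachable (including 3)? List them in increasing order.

1, 3, 4, 5, 6, 7

Start at 3.
Its neighbours: 1.
Then their neighbours: 6.
Then next layer: 5.
Then next layer: 7.
Then next layer: 4.
Nothing further is reachable.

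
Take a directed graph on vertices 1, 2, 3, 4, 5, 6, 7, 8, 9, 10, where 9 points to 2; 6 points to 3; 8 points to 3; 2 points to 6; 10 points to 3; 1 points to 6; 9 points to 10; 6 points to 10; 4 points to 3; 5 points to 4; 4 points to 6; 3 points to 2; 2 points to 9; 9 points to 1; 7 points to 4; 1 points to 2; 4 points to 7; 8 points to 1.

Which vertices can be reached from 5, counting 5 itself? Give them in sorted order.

Start at 5.
Its neighbours: 4.
Then their neighbours: 3, 6, 7.
Then next layer: 2, 10.
Then next layer: 9.
Then next layer: 1.
Nothing further is reachable.

1, 2, 3, 4, 5, 6, 7, 9, 10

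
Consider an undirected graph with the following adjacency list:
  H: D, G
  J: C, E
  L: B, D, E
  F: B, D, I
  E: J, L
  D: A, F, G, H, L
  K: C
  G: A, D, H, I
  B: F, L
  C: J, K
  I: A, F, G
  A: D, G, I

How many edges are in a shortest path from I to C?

Distance 0: I.
Distance 1: A, F, G.
Distance 2: B, D, H.
Distance 3: L.
Distance 4: E.
Distance 5: J.
Distance 6: C — contains C.

6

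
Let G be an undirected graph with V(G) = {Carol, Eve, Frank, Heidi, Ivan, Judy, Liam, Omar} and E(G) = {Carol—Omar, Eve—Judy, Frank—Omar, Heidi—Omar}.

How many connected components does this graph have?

From Carol: component {Carol, Frank, Heidi, Omar}.
From Eve: component {Eve, Judy}.
From Ivan: component {Ivan}.
From Liam: component {Liam}.
That's 4 components.

4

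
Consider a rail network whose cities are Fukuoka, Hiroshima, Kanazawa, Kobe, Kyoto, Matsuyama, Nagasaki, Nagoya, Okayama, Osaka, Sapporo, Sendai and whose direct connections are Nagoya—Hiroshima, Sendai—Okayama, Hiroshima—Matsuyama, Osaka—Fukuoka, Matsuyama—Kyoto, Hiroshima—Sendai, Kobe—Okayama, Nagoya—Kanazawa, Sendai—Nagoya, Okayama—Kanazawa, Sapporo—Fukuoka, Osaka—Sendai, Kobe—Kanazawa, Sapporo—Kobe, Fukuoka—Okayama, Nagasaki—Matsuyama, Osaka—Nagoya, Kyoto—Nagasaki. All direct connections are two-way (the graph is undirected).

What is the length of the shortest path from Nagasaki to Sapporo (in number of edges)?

Distance 0: Nagasaki.
Distance 1: Kyoto, Matsuyama.
Distance 2: Hiroshima.
Distance 3: Nagoya, Sendai.
Distance 4: Kanazawa, Okayama, Osaka.
Distance 5: Fukuoka, Kobe.
Distance 6: Sapporo — contains Sapporo.

6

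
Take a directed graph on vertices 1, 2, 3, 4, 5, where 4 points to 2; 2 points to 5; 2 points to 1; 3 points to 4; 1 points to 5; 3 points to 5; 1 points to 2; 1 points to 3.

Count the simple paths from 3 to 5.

3

3→4→2→1→5
3→4→2→5
3→5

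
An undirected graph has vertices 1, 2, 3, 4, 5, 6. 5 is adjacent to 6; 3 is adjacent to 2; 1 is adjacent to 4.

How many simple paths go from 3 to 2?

1

3–2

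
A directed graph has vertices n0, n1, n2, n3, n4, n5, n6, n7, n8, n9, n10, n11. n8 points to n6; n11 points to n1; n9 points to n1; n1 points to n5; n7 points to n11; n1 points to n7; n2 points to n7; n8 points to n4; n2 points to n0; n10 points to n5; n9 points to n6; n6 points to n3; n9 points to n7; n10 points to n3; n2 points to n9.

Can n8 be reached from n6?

No

Explore from n6.
Distance 1: reach n3.
The search from n6 is exhausted; no directed path reaches n8.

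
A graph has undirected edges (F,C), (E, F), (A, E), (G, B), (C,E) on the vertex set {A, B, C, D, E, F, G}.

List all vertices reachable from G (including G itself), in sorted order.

B, G

Start at G.
Its neighbours: B.
Nothing further is reachable.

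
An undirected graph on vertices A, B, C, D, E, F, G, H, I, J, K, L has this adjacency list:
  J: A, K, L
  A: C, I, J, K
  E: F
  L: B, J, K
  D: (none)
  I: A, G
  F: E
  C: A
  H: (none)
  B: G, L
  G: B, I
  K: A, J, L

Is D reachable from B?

No

Explore from B.
Distance 1: reach G, L.
Distance 2: reach I, J, K.
Distance 3: reach A.
Distance 4: reach C.
The search is exhausted without reaching D; it lies in a different component.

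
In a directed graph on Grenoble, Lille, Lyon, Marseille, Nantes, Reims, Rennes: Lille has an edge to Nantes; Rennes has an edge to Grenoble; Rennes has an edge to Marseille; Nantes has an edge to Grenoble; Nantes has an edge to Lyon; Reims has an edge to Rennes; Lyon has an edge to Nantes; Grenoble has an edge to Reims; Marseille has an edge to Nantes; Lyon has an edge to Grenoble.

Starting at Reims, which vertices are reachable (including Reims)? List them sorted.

Start at Reims.
Its neighbours: Rennes.
Then their neighbours: Grenoble, Marseille.
Then next layer: Nantes.
Then next layer: Lyon.
Nothing further is reachable.

Grenoble, Lyon, Marseille, Nantes, Reims, Rennes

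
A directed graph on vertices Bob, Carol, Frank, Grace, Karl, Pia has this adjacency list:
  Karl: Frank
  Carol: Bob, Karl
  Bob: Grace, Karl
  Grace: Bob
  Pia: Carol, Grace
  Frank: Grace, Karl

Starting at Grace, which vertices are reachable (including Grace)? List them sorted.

Bob, Frank, Grace, Karl

Start at Grace.
Its neighbours: Bob.
Then their neighbours: Karl.
Then next layer: Frank.
Nothing further is reachable.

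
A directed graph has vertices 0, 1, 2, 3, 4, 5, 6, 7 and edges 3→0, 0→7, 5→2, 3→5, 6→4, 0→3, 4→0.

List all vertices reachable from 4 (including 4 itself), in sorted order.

0, 2, 3, 4, 5, 7

Start at 4.
Its neighbours: 0.
Then their neighbours: 3, 7.
Then next layer: 5.
Then next layer: 2.
Nothing further is reachable.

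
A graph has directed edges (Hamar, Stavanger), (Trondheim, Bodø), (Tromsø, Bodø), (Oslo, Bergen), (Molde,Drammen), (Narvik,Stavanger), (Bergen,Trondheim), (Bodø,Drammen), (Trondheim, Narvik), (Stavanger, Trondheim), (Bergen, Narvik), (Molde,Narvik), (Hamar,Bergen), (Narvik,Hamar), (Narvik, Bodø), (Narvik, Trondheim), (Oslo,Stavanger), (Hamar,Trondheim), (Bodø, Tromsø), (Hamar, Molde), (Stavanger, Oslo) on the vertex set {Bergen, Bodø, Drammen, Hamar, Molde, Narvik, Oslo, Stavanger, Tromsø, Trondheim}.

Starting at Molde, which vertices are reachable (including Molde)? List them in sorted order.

Start at Molde.
Its neighbours: Drammen, Narvik.
Then their neighbours: Bodø, Hamar, Stavanger, Trondheim.
Then next layer: Bergen, Oslo, Tromsø.
Every vertex is now reached.

Bergen, Bodø, Drammen, Hamar, Molde, Narvik, Oslo, Stavanger, Tromsø, Trondheim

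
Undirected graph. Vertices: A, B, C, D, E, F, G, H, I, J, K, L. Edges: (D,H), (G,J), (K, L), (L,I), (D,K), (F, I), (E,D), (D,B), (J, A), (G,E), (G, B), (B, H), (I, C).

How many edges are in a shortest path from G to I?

5

Distance 0: G.
Distance 1: B, E, J.
Distance 2: A, D, H.
Distance 3: K.
Distance 4: L.
Distance 5: I — contains I.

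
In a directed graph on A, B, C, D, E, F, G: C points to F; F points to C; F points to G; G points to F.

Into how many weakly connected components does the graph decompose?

5

From A: component {A}.
From B: component {B}.
From C: component {C, F, G}.
From D: component {D}.
From E: component {E}.
That's 5 components.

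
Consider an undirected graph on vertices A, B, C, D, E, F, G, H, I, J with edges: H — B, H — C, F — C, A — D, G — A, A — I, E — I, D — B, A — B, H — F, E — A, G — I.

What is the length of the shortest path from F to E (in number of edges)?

4

Distance 0: F.
Distance 1: C, H.
Distance 2: B.
Distance 3: A, D.
Distance 4: E, G, I — contains E.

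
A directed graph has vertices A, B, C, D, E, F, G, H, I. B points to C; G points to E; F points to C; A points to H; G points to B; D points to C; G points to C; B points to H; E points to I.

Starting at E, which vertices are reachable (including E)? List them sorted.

Start at E.
Its neighbours: I.
Nothing further is reachable.

E, I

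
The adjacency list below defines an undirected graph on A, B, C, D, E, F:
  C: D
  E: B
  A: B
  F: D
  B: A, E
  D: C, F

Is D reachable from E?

Explore from E.
Distance 1: reach B.
Distance 2: reach A.
The search is exhausted without reaching D; it lies in a different component.

No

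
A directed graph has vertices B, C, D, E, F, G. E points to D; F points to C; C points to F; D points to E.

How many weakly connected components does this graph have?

From B: component {B}.
From C: component {C, F}.
From D: component {D, E}.
From G: component {G}.
That's 4 components.

4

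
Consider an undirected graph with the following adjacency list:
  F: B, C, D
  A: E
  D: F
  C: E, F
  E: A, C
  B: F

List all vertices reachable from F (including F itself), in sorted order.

Start at F.
Its neighbours: B, C, D.
Then their neighbours: E.
Then next layer: A.
Every vertex is now reached.

A, B, C, D, E, F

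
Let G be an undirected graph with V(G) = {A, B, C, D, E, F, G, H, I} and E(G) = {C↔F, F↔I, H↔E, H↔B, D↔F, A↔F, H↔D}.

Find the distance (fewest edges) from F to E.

Distance 0: F.
Distance 1: A, C, D, I.
Distance 2: H.
Distance 3: B, E — contains E.

3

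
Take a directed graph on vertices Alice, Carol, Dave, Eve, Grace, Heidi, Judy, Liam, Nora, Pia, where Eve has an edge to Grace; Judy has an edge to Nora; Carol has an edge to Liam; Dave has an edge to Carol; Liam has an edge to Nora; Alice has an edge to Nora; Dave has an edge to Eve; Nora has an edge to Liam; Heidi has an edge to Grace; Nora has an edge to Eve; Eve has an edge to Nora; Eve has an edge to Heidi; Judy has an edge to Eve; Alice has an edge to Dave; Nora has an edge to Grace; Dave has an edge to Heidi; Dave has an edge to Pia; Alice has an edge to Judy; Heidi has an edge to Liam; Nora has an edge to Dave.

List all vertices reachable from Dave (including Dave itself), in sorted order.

Start at Dave.
Its neighbours: Carol, Eve, Heidi, Pia.
Then their neighbours: Grace, Liam, Nora.
Nothing further is reachable.

Carol, Dave, Eve, Grace, Heidi, Liam, Nora, Pia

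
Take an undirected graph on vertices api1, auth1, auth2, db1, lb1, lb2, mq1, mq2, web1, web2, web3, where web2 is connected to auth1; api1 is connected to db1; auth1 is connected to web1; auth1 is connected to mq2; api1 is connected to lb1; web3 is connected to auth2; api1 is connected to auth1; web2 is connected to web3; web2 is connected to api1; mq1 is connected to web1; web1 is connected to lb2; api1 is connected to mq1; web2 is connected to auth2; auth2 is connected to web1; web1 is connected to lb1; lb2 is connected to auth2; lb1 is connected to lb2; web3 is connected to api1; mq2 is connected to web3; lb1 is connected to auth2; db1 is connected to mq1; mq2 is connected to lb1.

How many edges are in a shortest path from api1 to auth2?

2

Distance 0: api1.
Distance 1: auth1, db1, lb1, mq1, web2, web3.
Distance 2: auth2, lb2, mq2, web1 — contains auth2.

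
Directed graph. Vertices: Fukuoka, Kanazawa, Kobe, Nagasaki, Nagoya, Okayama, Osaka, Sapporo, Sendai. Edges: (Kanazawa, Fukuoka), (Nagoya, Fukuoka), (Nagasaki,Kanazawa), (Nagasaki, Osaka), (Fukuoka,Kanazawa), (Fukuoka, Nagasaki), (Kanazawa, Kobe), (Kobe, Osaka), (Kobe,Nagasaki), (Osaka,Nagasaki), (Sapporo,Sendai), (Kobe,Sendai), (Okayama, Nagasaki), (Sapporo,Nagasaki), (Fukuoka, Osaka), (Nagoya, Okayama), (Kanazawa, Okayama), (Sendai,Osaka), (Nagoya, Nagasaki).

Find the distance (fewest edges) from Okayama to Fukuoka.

Distance 0: Okayama.
Distance 1: Nagasaki.
Distance 2: Kanazawa, Osaka.
Distance 3: Fukuoka, Kobe — contains Fukuoka.

3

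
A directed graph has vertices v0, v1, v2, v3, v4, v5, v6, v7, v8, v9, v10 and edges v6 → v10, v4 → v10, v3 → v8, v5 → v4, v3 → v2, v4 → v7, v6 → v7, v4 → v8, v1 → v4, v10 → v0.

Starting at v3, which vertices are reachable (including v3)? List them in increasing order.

v2, v3, v8

Start at v3.
Its neighbours: v2, v8.
Nothing further is reachable.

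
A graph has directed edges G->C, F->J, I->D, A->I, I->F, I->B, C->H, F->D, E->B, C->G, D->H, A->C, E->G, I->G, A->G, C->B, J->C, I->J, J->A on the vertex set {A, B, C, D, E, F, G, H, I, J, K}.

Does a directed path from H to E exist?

No

H has no outgoing edges, so nothing is reachable from it.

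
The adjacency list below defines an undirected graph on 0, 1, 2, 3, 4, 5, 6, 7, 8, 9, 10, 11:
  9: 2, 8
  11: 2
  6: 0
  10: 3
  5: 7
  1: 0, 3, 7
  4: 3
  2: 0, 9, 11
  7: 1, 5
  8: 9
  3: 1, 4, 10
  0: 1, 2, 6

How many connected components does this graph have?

1

From 0: component {0, 1, 2, 3, 4, 5, 6, 7, 8, 9, 10, 11}.
That's 1 component.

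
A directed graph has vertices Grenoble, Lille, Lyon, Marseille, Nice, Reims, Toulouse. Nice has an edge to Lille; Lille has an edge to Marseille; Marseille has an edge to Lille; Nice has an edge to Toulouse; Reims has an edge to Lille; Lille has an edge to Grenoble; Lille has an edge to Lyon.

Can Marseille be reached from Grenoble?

Grenoble has no outgoing edges, so nothing is reachable from it.

No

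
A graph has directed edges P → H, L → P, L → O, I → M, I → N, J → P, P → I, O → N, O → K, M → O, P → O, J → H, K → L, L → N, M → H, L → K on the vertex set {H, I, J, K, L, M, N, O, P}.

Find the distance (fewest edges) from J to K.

3

Distance 0: J.
Distance 1: H, P.
Distance 2: I, O.
Distance 3: K, M, N — contains K.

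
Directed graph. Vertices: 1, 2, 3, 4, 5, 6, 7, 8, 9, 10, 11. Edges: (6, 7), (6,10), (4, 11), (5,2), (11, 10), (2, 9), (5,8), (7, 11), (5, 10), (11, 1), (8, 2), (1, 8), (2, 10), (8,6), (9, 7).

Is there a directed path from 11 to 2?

Explore from 11.
Distance 1: reach 1, 10.
Distance 2: reach 8.
Distance 3: reach 2, 6.
Found 2.

Yes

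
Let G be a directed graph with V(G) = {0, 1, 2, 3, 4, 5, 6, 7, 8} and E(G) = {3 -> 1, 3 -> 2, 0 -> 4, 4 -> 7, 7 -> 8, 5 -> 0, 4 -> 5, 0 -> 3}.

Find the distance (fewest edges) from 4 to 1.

Distance 0: 4.
Distance 1: 5, 7.
Distance 2: 0, 8.
Distance 3: 3.
Distance 4: 1, 2 — contains 1.

4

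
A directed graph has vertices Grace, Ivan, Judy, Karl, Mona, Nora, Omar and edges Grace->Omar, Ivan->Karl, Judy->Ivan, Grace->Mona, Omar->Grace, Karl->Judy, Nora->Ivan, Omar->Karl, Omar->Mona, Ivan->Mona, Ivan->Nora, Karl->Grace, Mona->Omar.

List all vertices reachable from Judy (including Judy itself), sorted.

Start at Judy.
Its neighbours: Ivan.
Then their neighbours: Karl, Mona, Nora.
Then next layer: Grace, Omar.
Every vertex is now reached.

Grace, Ivan, Judy, Karl, Mona, Nora, Omar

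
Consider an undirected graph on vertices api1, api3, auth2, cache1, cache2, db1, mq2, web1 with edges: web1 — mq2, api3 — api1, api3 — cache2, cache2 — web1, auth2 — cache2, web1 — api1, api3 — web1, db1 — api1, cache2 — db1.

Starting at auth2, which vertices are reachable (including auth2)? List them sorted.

api1, api3, auth2, cache2, db1, mq2, web1

Start at auth2.
Its neighbours: cache2.
Then their neighbours: api3, db1, web1.
Then next layer: api1, mq2.
Nothing further is reachable.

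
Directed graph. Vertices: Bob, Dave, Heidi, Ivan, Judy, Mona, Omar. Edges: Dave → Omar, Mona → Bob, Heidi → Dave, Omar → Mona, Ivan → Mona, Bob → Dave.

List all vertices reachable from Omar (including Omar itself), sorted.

Bob, Dave, Mona, Omar

Start at Omar.
Its neighbours: Mona.
Then their neighbours: Bob.
Then next layer: Dave.
Nothing further is reachable.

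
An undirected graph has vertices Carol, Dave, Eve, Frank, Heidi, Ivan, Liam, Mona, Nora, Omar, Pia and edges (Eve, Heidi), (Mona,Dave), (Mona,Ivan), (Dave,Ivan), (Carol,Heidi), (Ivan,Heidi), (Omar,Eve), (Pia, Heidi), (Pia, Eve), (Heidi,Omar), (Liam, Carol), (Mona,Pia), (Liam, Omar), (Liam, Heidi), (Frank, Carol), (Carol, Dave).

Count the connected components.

2

From Carol: component {Carol, Dave, Eve, Frank, Heidi, Ivan, Liam, Mona, Omar, Pia}.
From Nora: component {Nora}.
That's 2 components.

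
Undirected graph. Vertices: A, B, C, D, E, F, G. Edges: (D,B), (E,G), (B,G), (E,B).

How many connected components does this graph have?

4

From A: component {A}.
From B: component {B, D, E, G}.
From C: component {C}.
From F: component {F}.
That's 4 components.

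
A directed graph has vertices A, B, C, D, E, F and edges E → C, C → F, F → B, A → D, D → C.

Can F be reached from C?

Yes

Explore from C.
Distance 1: reach F.
Found F.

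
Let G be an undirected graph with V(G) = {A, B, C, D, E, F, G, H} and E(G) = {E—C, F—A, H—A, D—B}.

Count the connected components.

4

From A: component {A, F, H}.
From B: component {B, D}.
From C: component {C, E}.
From G: component {G}.
That's 4 components.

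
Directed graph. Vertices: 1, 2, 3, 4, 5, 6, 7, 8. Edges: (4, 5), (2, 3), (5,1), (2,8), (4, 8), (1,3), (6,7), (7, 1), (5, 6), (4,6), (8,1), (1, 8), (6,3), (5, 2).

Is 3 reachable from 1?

Explore from 1.
Distance 1: reach 3, 8.
Found 3.

Yes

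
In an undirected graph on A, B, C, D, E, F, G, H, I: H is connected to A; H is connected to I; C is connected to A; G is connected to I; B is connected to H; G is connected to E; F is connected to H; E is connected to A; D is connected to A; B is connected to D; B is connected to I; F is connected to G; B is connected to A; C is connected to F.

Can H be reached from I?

Yes

Explore from I.
Distance 1: reach B, G, H.
Found H.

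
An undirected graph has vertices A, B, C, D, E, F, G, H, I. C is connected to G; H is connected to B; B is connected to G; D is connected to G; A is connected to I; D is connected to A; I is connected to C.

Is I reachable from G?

Explore from G.
Distance 1: reach B, C, D.
Distance 2: reach A, H, I.
Found I.

Yes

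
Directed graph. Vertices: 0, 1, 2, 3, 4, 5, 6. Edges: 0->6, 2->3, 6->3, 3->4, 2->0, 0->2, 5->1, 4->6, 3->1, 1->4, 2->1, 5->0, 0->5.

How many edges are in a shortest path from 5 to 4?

Distance 0: 5.
Distance 1: 0, 1.
Distance 2: 2, 4, 6 — contains 4.

2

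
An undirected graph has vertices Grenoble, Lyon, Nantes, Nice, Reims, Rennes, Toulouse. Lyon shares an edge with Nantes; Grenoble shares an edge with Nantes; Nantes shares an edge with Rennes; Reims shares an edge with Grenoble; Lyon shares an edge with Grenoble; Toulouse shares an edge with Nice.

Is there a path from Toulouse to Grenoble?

No

Explore from Toulouse.
Distance 1: reach Nice.
The search is exhausted without reaching Grenoble; it lies in a different component.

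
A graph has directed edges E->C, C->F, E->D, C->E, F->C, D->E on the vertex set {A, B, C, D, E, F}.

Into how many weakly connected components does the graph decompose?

From A: component {A}.
From B: component {B}.
From C: component {C, D, E, F}.
That's 3 components.

3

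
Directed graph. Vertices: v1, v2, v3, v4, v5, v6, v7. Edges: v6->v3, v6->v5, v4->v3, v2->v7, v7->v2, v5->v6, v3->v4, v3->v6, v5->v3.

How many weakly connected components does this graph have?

3

From v1: component {v1}.
From v2: component {v2, v7}.
From v3: component {v3, v4, v5, v6}.
That's 3 components.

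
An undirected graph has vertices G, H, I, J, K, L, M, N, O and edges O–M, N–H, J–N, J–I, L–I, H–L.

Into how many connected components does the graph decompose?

From G: component {G}.
From H: component {H, I, J, L, N}.
From K: component {K}.
From M: component {M, O}.
That's 4 components.

4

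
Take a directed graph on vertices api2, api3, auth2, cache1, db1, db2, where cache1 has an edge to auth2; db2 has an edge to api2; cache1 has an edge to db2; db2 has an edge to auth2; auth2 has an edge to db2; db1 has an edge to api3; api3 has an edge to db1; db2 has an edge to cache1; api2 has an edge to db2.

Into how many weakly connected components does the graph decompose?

From api2: component {api2, auth2, cache1, db2}.
From api3: component {api3, db1}.
That's 2 components.

2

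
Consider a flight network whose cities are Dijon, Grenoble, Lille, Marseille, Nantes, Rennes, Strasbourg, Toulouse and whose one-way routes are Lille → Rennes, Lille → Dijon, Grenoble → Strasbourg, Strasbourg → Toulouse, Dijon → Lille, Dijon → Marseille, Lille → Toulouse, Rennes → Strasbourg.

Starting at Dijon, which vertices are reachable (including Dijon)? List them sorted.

Dijon, Lille, Marseille, Rennes, Strasbourg, Toulouse

Start at Dijon.
Its neighbours: Lille, Marseille.
Then their neighbours: Rennes, Toulouse.
Then next layer: Strasbourg.
Nothing further is reachable.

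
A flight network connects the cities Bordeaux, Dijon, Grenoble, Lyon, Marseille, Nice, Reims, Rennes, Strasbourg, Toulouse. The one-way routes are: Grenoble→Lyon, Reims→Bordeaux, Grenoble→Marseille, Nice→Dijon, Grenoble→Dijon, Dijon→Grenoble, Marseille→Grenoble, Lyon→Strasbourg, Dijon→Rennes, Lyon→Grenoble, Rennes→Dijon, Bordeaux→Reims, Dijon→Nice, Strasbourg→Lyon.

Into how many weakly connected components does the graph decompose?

3

From Bordeaux: component {Bordeaux, Reims}.
From Dijon: component {Dijon, Grenoble, Lyon, Marseille, Nice, Rennes, Strasbourg}.
From Toulouse: component {Toulouse}.
That's 3 components.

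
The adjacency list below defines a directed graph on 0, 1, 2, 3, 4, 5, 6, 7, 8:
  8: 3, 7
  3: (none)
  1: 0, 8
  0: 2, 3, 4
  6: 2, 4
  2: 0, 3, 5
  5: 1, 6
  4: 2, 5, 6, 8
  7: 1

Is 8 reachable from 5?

Yes

Explore from 5.
Distance 1: reach 1, 6.
Distance 2: reach 0, 2, 4, 8.
Found 8.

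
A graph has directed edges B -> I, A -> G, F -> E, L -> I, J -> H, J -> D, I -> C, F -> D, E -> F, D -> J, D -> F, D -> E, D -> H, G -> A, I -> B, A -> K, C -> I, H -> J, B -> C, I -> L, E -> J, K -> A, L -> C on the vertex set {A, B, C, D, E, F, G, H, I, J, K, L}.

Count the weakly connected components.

3

From A: component {A, G, K}.
From B: component {B, C, I, L}.
From D: component {D, E, F, H, J}.
That's 3 components.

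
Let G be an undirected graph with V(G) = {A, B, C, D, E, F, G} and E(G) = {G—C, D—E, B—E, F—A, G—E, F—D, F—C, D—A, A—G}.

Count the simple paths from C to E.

7

C–F–A–D–E
C–F–A–G–E
C–F–D–A–G–E
C–F–D–E
C–G–A–D–E
C–G–A–F–D–E
C–G–E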